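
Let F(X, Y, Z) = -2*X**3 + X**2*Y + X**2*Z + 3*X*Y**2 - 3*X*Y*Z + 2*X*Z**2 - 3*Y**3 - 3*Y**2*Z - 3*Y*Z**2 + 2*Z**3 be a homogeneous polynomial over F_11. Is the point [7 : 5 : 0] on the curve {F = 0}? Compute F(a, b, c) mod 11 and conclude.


F(7,5,0) ≡ 6 (mod 11); P is NOT on the curve.

Evaluate F(7, 5, 0) term-by-term (mod 11).
  -2*X**3 ↦ -2·343·1·1 = -686
  X**2*Y ↦ 1·49·5·1 = 245
  X**2*Z ↦ 1·49·1·0 = 0
  3*X*Y**2 ↦ 3·7·25·1 = 525
  -3*X*Y*Z ↦ -3·7·5·0 = 0
  2*X*Z**2 ↦ 2·7·1·0 = 0
  -3*Y**3 ↦ -3·1·125·1 = -375
  -3*Y**2*Z ↦ -3·1·25·0 = 0
  -3*Y*Z**2 ↦ -3·1·5·0 = 0
  2*Z**3 ↦ 2·1·1·0 = 0
Sum: F(7, 5, 0) = (-686) + (245) + (0) + (525) + (0) + (0) + (-375) + (0) + (0) + (0) = -291.
Reducing mod 11: -291 ≡ 6 (mod 11).
Since F(a, b, c) ≡ 6 ≠ 0 (mod 11), P does NOT lie on the curve.


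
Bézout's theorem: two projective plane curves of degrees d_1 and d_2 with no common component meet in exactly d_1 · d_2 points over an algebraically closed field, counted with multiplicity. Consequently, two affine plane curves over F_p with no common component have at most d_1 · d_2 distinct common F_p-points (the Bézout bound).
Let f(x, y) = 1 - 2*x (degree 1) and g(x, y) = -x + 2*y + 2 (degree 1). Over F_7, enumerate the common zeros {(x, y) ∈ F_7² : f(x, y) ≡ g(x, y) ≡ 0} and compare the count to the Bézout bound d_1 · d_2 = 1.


Common zeros: {(4, 1)}; count = 1; Bézout bound = 1.

deg(f) = 1, deg(g) = 1, so Bézout bound = 1.
Scan x ∈ F_7. For each x, list the y ∈ F_7 with f(x, y) ≡ 0 and those with g(x, y) ≡ 0 (mod 7); the common zeros in that column are the intersection.
  x = 0: f ≡ 0 at y ∈ ∅; g ≡ 0 at y ∈ {6}; common: ∅.
  x = 1: f ≡ 0 at y ∈ ∅; g ≡ 0 at y ∈ {3}; common: ∅.
  x = 2: f ≡ 0 at y ∈ ∅; g ≡ 0 at y ∈ {0}; common: ∅.
  x = 3: f ≡ 0 at y ∈ ∅; g ≡ 0 at y ∈ {4}; common: ∅.
  x = 4: f ≡ 0 at y ∈ {0, 1, 2, 3, 4, 5, 6}; g ≡ 0 at y ∈ {1}; common: {1}.
  x = 5: f ≡ 0 at y ∈ ∅; g ≡ 0 at y ∈ {5}; common: ∅.
  x = 6: f ≡ 0 at y ∈ ∅; g ≡ 0 at y ∈ {2}; common: ∅.
Collecting: common zeros = {(4, 1)}, so the count is 1.
Comparison with the Bézout bound: 1 ≤ 1 = deg(f)·deg(g), as expected for curves with no common component (the bound is attained).


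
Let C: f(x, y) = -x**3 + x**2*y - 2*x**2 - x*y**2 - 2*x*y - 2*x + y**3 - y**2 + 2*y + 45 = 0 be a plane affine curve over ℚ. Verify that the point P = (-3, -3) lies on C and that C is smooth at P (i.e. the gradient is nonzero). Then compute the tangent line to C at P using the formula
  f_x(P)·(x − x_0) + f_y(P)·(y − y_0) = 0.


Tangent line at P: -2*x + 32*y + 90 = 0.

Step 1: f(-3, -3) = 0, so P lies on C.
Step 2: partial derivatives
  f_x(x, y) = -3*x**2 + 2*x*y - 4*x - y**2 - 2*y - 2, f_y(x, y) = x**2 - 2*x*y - 2*x + 3*y**2 - 2*y + 2.
  f_x(P) = -2, f_y(P) = 32 (gradient nonzero, so P is smooth).
Step 3: tangent line at P: -2·(x − -3) + 32·(y − -3) = 0.
Expanding: -2*x + 32*y + 90 = 0.


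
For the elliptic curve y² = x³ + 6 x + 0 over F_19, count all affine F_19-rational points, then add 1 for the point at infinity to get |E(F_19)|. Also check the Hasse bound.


Affine points = {(0, 0), (1, 8), (1, 11), (2, 1), (2, 18), (3, 8), (3, 11), (6, 9), (6, 10), (7, 9), (7, 10), (8, 3), (8, 16), (9, 2), (9, 17), (14, 4), (14, 15), (15, 8), (15, 11)}; affine count = 19; |E(F_19)| = 20.

Discriminant check: Δ ∝ 4a³ + 27b² = 4·6³ + 27·0² = 4·216 + 27·0 ≡ 9 (mod 19). Nonzero ⇒ E is nonsingular.
For each x ∈ F_19, compute rhs = x³ + 6·x + 0 mod 19, then count y ∈ F_19 with y² ≡ rhs.
  x = 0: rhs = 0, matching y values: 0 (1 points).
  x = 1: rhs = 7, matching y values: 8, 11 (2 points).
  x = 2: rhs = 1, matching y values: 1, 18 (2 points).
  x = 3: rhs = 7, matching y values: 8, 11 (2 points).
  x = 4: rhs = 12, matching y values: none (0 points).
  x = 5: rhs = 3, matching y values: none (0 points).
  x = 6: rhs = 5, matching y values: 9, 10 (2 points).
  x = 7: rhs = 5, matching y values: 9, 10 (2 points).
  x = 8: rhs = 9, matching y values: 3, 16 (2 points).
  x = 9: rhs = 4, matching y values: 2, 17 (2 points).
  x = 10: rhs = 15, matching y values: none (0 points).
  x = 11: rhs = 10, matching y values: none (0 points).
  x = 12: rhs = 14, matching y values: none (0 points).
  x = 13: rhs = 14, matching y values: none (0 points).
  x = 14: rhs = 16, matching y values: 4, 15 (2 points).
  x = 15: rhs = 7, matching y values: 8, 11 (2 points).
  x = 16: rhs = 12, matching y values: none (0 points).
  x = 17: rhs = 18, matching y values: none (0 points).
  x = 18: rhs = 12, matching y values: none (0 points).
Total affine count: 19.
Full point count |E(F_19)| = 19 + 1 = 20.
Hasse bound: |20 − (19+1)| = |0| = 0 ≤ 2√19 ≈ 8.7178 ✓.


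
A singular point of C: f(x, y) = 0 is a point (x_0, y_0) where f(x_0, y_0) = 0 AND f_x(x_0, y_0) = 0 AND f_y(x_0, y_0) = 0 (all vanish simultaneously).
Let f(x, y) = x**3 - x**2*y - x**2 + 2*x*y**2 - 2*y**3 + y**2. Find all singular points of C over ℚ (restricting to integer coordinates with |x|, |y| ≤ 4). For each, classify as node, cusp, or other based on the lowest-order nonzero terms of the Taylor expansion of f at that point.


Singular points: {(0, 0)}; classification: node.

Compute partial derivatives:
  f_x = 3*x**2 - 2*x*y - 2*x + 2*y**2.
  f_y = -x**2 + 4*x*y - 6*y**2 + 2*y.
Scan x_0 ∈ {−4, ..., 4}. For each x_0, f_y(x_0, y) is a polynomial in y; find its integer roots y ∈ {−4, ..., 4}, then test f_x and f at those candidates.
  x = -4: f_y(-4, y) = -6*y**2 - 14*y - 16; no integer root y with |y| ≤ 4.
  x = -3: f_y(-3, y) = -6*y**2 - 10*y - 9; no integer root y with |y| ≤ 4.
  x = -2: f_y(-2, y) = -6*y**2 - 6*y - 4; no integer root y with |y| ≤ 4.
  x = -1: f_y(-1, y) = -6*y**2 - 2*y - 1; no integer root y with |y| ≤ 4.
  x = 0: f_y(0, y) = -6*y**2 + 2*y; vanishes at y ∈ {0}. (0, 0): f_x = 0, f = 0 — SINGULAR.
  x = 1: f_y(1, y) = -6*y**2 + 6*y - 1; no integer root y with |y| ≤ 4.
  x = 2: f_y(2, y) = -6*y**2 + 10*y - 4; vanishes at y ∈ {1}. (2, 1): f_x = 6 ≠ 0.
  x = 3: f_y(3, y) = -6*y**2 + 14*y - 9; no integer root y with |y| ≤ 4.
  x = 4: f_y(4, y) = -6*y**2 + 18*y - 16; no integer root y with |y| ≤ 4.
Only singular point on the grid: (0, 0).
Classify: substitute x = 0 + u, y = 0 + v and expand: f = u**3 - u**2*v - u**2 + 2*u*v**2 - 2*v**3 + v**2.
No constant or linear terms (consistent with a singular point). Quadratic part: -u**2 + v**2. Cubic part: u**3 - u**2*v + 2*u*v**2 - 2*v**3.
The quadratic part v**2 - u**2 = (v − u)(v + u) splits into two distinct linear factors, so there are two distinct tangent lines y − 0 = ±(x − 0) — this is a node (ordinary double point).
Classification: node.


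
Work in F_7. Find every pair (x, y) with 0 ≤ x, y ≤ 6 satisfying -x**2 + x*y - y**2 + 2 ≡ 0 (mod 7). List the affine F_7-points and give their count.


Affine F_7-points: {(0, 3), (0, 4), (3, 0), (3, 3), (4, 0), (4, 4)}; count = 6.

For each of the 49 pairs (x, y) ∈ F_7², evaluate f(x, y) mod 7. Record the zeros.
  x = 0: [0↦2, 1↦1, 2↦5, 3↦0, 4↦0, 5↦5, 6↦1]  zeros at y ∈ {3, 4}
  x = 1: [0↦1, 1↦1, 2↦6, 3↦2, 4↦3, 5↦2, 6↦6]  zeros at y ∈ ∅
  x = 2: [0↦5, 1↦6, 2↦5, 3↦2, 4↦4, 5↦4, 6↦2]  zeros at y ∈ ∅
  x = 3: [0↦0, 1↦2, 2↦2, 3↦0, 4↦3, 5↦4, 6↦3]  zeros at y ∈ {0, 3}
  x = 4: [0↦0, 1↦3, 2↦4, 3↦3, 4↦0, 5↦2, 6↦2]  zeros at y ∈ {0, 4}
  x = 5: [0↦5, 1↦2, 2↦4, 3↦4, 4↦2, 5↦5, 6↦6]  zeros at y ∈ ∅
  x = 6: [0↦1, 1↦6, 2↦2, 3↦3, 4↦2, 5↦6, 6↦1]  zeros at y ∈ ∅
Collecting zeros: affine points = {(0, 3), (0, 4), (3, 0), (3, 3), (4, 0), (4, 4)}.
Total count |C(F_7)_aff| = 6.


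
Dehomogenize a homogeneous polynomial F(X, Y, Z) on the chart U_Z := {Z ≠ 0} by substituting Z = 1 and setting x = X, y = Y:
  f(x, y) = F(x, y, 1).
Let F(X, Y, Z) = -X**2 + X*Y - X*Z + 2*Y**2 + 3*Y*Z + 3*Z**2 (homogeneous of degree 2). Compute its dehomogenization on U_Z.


f(x, y) = -x**2 + x*y - x + 2*y**2 + 3*y + 3

On U_Z we set Z = 1. Each monomial c·X^i·Y^j·Z^k in F becomes c·x^i·y^j·1^k = c·x^i·y^j.
Substituting Z = 1: F(X, Y, 1) = -x**2 + x*y - x + 2*y**2 + 3*y + 3.
Note: deg(f) ≤ deg(F) = 2; strict inequality happens when F is divisible by Z (lost terms).


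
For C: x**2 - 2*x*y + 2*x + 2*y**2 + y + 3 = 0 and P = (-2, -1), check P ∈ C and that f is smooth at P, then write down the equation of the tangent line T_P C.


Tangent line at P: y + 1 = 0.

Step 1: f(-2, -1) = 0, so P lies on C.
Step 2: partial derivatives
  f_x(x, y) = 2*x - 2*y + 2, f_y(x, y) = -2*x + 4*y + 1.
  f_x(P) = 0, f_y(P) = 1 (gradient nonzero, so P is smooth).
Step 3: tangent line at P: 0·(x − -2) + 1·(y − -1) = 0.
Expanding: y + 1 = 0.


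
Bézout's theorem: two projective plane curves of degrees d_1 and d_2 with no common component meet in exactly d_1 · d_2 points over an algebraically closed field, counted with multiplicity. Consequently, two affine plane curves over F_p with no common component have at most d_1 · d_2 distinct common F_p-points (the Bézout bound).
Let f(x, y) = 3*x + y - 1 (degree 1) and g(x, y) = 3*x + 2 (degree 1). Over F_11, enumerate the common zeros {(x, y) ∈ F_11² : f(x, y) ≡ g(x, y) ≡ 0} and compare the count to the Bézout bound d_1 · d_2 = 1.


Common zeros: {(3, 3)}; count = 1; Bézout bound = 1.

deg(f) = 1, deg(g) = 1, so Bézout bound = 1.
Scan x ∈ F_11. For each x, list the y ∈ F_11 with f(x, y) ≡ 0 and those with g(x, y) ≡ 0 (mod 11); the common zeros in that column are the intersection.
  x = 0: f ≡ 0 at y ∈ {1}; g ≡ 0 at y ∈ ∅; common: ∅.
  x = 1: f ≡ 0 at y ∈ {9}; g ≡ 0 at y ∈ ∅; common: ∅.
  x = 2: f ≡ 0 at y ∈ {6}; g ≡ 0 at y ∈ ∅; common: ∅.
  x = 3: f ≡ 0 at y ∈ {3}; g ≡ 0 at y ∈ {0, 1, 2, 3, 4, 5, 6, 7, 8, 9, 10}; common: {3}.
  x = 4: f ≡ 0 at y ∈ {0}; g ≡ 0 at y ∈ ∅; common: ∅.
  x = 5: f ≡ 0 at y ∈ {8}; g ≡ 0 at y ∈ ∅; common: ∅.
  x = 6: f ≡ 0 at y ∈ {5}; g ≡ 0 at y ∈ ∅; common: ∅.
  x = 7: f ≡ 0 at y ∈ {2}; g ≡ 0 at y ∈ ∅; common: ∅.
  x = 8: f ≡ 0 at y ∈ {10}; g ≡ 0 at y ∈ ∅; common: ∅.
  x = 9: f ≡ 0 at y ∈ {7}; g ≡ 0 at y ∈ ∅; common: ∅.
  x = 10: f ≡ 0 at y ∈ {4}; g ≡ 0 at y ∈ ∅; common: ∅.
Collecting: common zeros = {(3, 3)}, so the count is 1.
Comparison with the Bézout bound: 1 ≤ 1 = deg(f)·deg(g), as expected for curves with no common component (the bound is attained).


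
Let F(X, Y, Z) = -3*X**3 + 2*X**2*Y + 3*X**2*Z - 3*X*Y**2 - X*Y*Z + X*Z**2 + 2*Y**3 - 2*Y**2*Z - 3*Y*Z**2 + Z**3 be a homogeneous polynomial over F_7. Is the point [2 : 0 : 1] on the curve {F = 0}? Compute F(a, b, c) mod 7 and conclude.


F(2,0,1) ≡ 5 (mod 7); P is NOT on the curve.

Evaluate F(2, 0, 1) term-by-term (mod 7).
  -3*X**3 ↦ -3·8·1·1 = -24
  2*X**2*Y ↦ 2·4·0·1 = 0
  3*X**2*Z ↦ 3·4·1·1 = 12
  -3*X*Y**2 ↦ -3·2·0·1 = 0
  -X*Y*Z ↦ -1·2·0·1 = 0
  X*Z**2 ↦ 1·2·1·1 = 2
  2*Y**3 ↦ 2·1·0·1 = 0
  -2*Y**2*Z ↦ -2·1·0·1 = 0
  -3*Y*Z**2 ↦ -3·1·0·1 = 0
  Z**3 ↦ 1·1·1·1 = 1
Sum: F(2, 0, 1) = (-24) + (0) + (12) + (0) + (0) + (2) + (0) + (0) + (0) + (1) = -9.
Reducing mod 7: -9 ≡ 5 (mod 7).
Since F(a, b, c) ≡ 5 ≠ 0 (mod 7), P does NOT lie on the curve.


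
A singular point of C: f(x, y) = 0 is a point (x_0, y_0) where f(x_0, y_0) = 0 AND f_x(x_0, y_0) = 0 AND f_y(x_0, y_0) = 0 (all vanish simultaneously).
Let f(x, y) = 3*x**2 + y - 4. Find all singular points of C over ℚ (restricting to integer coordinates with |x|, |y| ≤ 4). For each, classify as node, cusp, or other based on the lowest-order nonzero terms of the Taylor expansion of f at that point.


No singular points in the scanned grid; C is smooth there.

Compute partial derivatives:
  f_x = 6*x.
  f_y = 1.
f_y = 1 is a nonzero constant, so f_y never vanishes: no point (x, y) can satisfy f = f_x = f_y = 0. In particular no (x, y) ∈ {−4, ..., 4}² is singular; the curve is smooth.


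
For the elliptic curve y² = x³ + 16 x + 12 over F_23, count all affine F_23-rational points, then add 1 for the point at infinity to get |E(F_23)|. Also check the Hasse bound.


Affine points = {(0, 9), (0, 14), (1, 11), (1, 12), (2, 11), (2, 12), (3, 8), (3, 15), (4, 5), (4, 18), (6, 5), (6, 18), (8, 10), (8, 13), (11, 1), (11, 22), (12, 0), (13, 5), (13, 18), (14, 6), (14, 17), (15, 4), (15, 19), (20, 11), (20, 12), (21, 8), (21, 15), (22, 8), (22, 15)}; affine count = 29; |E(F_23)| = 30.

Discriminant check: Δ ∝ 4a³ + 27b² = 4·16³ + 27·12² = 4·4096 + 27·144 ≡ 9 (mod 23). Nonzero ⇒ E is nonsingular.
For each x ∈ F_23, compute rhs = x³ + 16·x + 12 mod 23, then count y ∈ F_23 with y² ≡ rhs.
  x = 0: rhs = 12, matching y values: 9, 14 (2 points).
  x = 1: rhs = 6, matching y values: 11, 12 (2 points).
  x = 2: rhs = 6, matching y values: 11, 12 (2 points).
  x = 3: rhs = 18, matching y values: 8, 15 (2 points).
  x = 4: rhs = 2, matching y values: 5, 18 (2 points).
  x = 5: rhs = 10, matching y values: none (0 points).
  x = 6: rhs = 2, matching y values: 5, 18 (2 points).
  x = 7: rhs = 7, matching y values: none (0 points).
  x = 8: rhs = 8, matching y values: 10, 13 (2 points).
  x = 9: rhs = 11, matching y values: none (0 points).
  x = 10: rhs = 22, matching y values: none (0 points).
  x = 11: rhs = 1, matching y values: 1, 22 (2 points).
  x = 12: rhs = 0, matching y values: 0 (1 points).
  x = 13: rhs = 2, matching y values: 5, 18 (2 points).
  x = 14: rhs = 13, matching y values: 6, 17 (2 points).
  x = 15: rhs = 16, matching y values: 4, 19 (2 points).
  x = 16: rhs = 17, matching y values: none (0 points).
  x = 17: rhs = 22, matching y values: none (0 points).
  x = 18: rhs = 14, matching y values: none (0 points).
  x = 19: rhs = 22, matching y values: none (0 points).
  x = 20: rhs = 6, matching y values: 11, 12 (2 points).
  x = 21: rhs = 18, matching y values: 8, 15 (2 points).
  x = 22: rhs = 18, matching y values: 8, 15 (2 points).
Total affine count: 29.
Full point count |E(F_23)| = 29 + 1 = 30.
Hasse bound: |30 − (23+1)| = |6| = 6 ≤ 2√23 ≈ 9.5917 ✓.


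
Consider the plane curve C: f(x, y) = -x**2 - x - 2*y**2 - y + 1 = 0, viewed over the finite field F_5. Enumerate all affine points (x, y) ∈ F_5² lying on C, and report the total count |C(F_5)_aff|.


Affine F_5-points: {(0, 3), (0, 4), (2, 0), (2, 2), (4, 3), (4, 4)}; count = 6.

For each of the 25 pairs (x, y) ∈ F_5², evaluate f(x, y) mod 5. Record the zeros.
  x = 0: [0↦1, 1↦3, 2↦1, 3↦0, 4↦0]  zeros at y ∈ {3, 4}
  x = 1: [0↦4, 1↦1, 2↦4, 3↦3, 4↦3]  zeros at y ∈ ∅
  x = 2: [0↦0, 1↦2, 2↦0, 3↦4, 4↦4]  zeros at y ∈ {0, 2}
  x = 3: [0↦4, 1↦1, 2↦4, 3↦3, 4↦3]  zeros at y ∈ ∅
  x = 4: [0↦1, 1↦3, 2↦1, 3↦0, 4↦0]  zeros at y ∈ {3, 4}
Collecting zeros: affine points = {(0, 3), (0, 4), (2, 0), (2, 2), (4, 3), (4, 4)}.
Total count |C(F_5)_aff| = 6.


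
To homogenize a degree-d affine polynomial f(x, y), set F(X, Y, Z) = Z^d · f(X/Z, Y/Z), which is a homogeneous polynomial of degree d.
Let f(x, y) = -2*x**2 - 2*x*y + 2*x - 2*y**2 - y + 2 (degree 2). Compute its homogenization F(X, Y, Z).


F(X, Y, Z) = -2*X**2 - 2*X*Y + 2*X*Z - 2*Y**2 - Y*Z + 2*Z**2

deg(f) = 2.
Substitute x = X/Z, y = Y/Z into f, then multiply by Z^2.
  monomial -2·x^2·y^0 ↦ -2·X^2·Y^0·Z^0.
  monomial -2·x^1·y^1 ↦ -2·X^1·Y^1·Z^0.
  monomial 2·x^1·y^0 ↦ 2·X^1·Y^0·Z^1.
  monomial -2·x^0·y^2 ↦ -2·X^0·Y^2·Z^0.
  monomial -1·x^0·y^1 ↦ -1·X^0·Y^1·Z^1.
  monomial 2·x^0·y^0 ↦ 2·X^0·Y^0·Z^2.
Collecting: F(X, Y, Z) = -2*X**2 - 2*X*Y + 2*X*Z - 2*Y**2 - Y*Z + 2*Z**2.


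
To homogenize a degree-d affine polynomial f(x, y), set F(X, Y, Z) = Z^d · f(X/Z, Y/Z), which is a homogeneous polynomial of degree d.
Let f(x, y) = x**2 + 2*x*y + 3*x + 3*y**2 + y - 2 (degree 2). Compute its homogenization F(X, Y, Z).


F(X, Y, Z) = X**2 + 2*X*Y + 3*X*Z + 3*Y**2 + Y*Z - 2*Z**2

deg(f) = 2.
Substitute x = X/Z, y = Y/Z into f, then multiply by Z^2.
  monomial 1·x^2·y^0 ↦ 1·X^2·Y^0·Z^0.
  monomial 2·x^1·y^1 ↦ 2·X^1·Y^1·Z^0.
  monomial 3·x^1·y^0 ↦ 3·X^1·Y^0·Z^1.
  monomial 3·x^0·y^2 ↦ 3·X^0·Y^2·Z^0.
  monomial 1·x^0·y^1 ↦ 1·X^0·Y^1·Z^1.
  monomial -2·x^0·y^0 ↦ -2·X^0·Y^0·Z^2.
Collecting: F(X, Y, Z) = X**2 + 2*X*Y + 3*X*Z + 3*Y**2 + Y*Z - 2*Z**2.


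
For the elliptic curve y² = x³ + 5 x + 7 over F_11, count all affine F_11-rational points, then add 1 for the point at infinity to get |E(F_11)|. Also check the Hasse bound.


Affine points = {(2, 5), (2, 6), (3, 4), (3, 7), (4, 5), (4, 6), (5, 5), (5, 6), (6, 0), (7, 0), (8, 3), (8, 8), (9, 0), (10, 1), (10, 10)}; affine count = 15; |E(F_11)| = 16.

Discriminant check: Δ ∝ 4a³ + 27b² = 4·5³ + 27·7² = 4·125 + 27·49 ≡ 8 (mod 11). Nonzero ⇒ E is nonsingular.
For each x ∈ F_11, compute rhs = x³ + 5·x + 7 mod 11, then count y ∈ F_11 with y² ≡ rhs.
  x = 0: rhs = 7, matching y values: none (0 points).
  x = 1: rhs = 2, matching y values: none (0 points).
  x = 2: rhs = 3, matching y values: 5, 6 (2 points).
  x = 3: rhs = 5, matching y values: 4, 7 (2 points).
  x = 4: rhs = 3, matching y values: 5, 6 (2 points).
  x = 5: rhs = 3, matching y values: 5, 6 (2 points).
  x = 6: rhs = 0, matching y values: 0 (1 points).
  x = 7: rhs = 0, matching y values: 0 (1 points).
  x = 8: rhs = 9, matching y values: 3, 8 (2 points).
  x = 9: rhs = 0, matching y values: 0 (1 points).
  x = 10: rhs = 1, matching y values: 1, 10 (2 points).
Total affine count: 15.
Full point count |E(F_11)| = 15 + 1 = 16.
Hasse bound: |16 − (11+1)| = |4| = 4 ≤ 2√11 ≈ 6.6332 ✓.


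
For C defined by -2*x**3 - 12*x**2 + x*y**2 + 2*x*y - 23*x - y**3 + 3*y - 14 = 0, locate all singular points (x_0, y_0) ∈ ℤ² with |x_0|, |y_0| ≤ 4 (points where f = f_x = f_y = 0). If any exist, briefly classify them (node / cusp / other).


Singular points: {(-2, -1)}; classification: cusp.

Compute partial derivatives:
  f_x = -6*x**2 - 24*x + y**2 + 2*y - 23.
  f_y = 2*x*y + 2*x - 3*y**2 + 3.
Scan x_0 ∈ {−4, ..., 4}. For each x_0, f_y(x_0, y) is a polynomial in y; find its integer roots y ∈ {−4, ..., 4}, then test f_x and f at those candidates.
  x = -4: f_y(-4, y) = -3*y**2 - 8*y - 5; vanishes at y ∈ {-1}. (-4, -1): f_x = -24 ≠ 0.
  x = -3: f_y(-3, y) = -3*y**2 - 6*y - 3; vanishes at y ∈ {-1}. (-3, -1): f_x = -6 ≠ 0.
  x = -2: f_y(-2, y) = -3*y**2 - 4*y - 1; vanishes at y ∈ {-1}. (-2, -1): f_x = 0, f = 0 — SINGULAR.
  x = -1: f_y(-1, y) = -3*y**2 - 2*y + 1; vanishes at y ∈ {-1}. (-1, -1): f_x = -6 ≠ 0.
  x = 0: f_y(0, y) = 3 - 3*y**2; vanishes at y ∈ {-1, 1}. (0, -1): f_x = -24 ≠ 0; (0, 1): f_x = -20 ≠ 0.
  x = 1: f_y(1, y) = -3*y**2 + 2*y + 5; vanishes at y ∈ {-1}. (1, -1): f_x = -54 ≠ 0.
  x = 2: f_y(2, y) = -3*y**2 + 4*y + 7; vanishes at y ∈ {-1}. (2, -1): f_x = -96 ≠ 0.
  x = 3: f_y(3, y) = -3*y**2 + 6*y + 9; vanishes at y ∈ {-1, 3}. (3, -1): f_x = -150 ≠ 0; (3, 3): f_x = -134 ≠ 0.
  x = 4: f_y(4, y) = -3*y**2 + 8*y + 11; vanishes at y ∈ {-1}. (4, -1): f_x = -216 ≠ 0.
Only singular point on the grid: (-2, -1).
Classify: substitute x = -2 + u, y = -1 + v and expand: f = -2*u**3 + u*v**2 - v**3 + v**2.
No constant or linear terms (consistent with a singular point). Quadratic part: v**2. Cubic part: -2*u**3 + u*v**2 - v**3.
The quadratic part v**2 is a perfect square, so there is a single (double) tangent line v = 0, i.e. y = -1. Restricting the cubic part to that line (v = 0) leaves -2*u**3 ≠ 0, so f is not divisible by v and the branch is v² ≈ 2*u**3 to lowest order — this is a cusp.
Classification: cusp.


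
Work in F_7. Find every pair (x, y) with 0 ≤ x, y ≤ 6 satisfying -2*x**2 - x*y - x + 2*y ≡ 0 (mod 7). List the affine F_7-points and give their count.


Affine F_7-points: {(0, 0), (1, 3), (3, 0), (4, 3), (5, 5), (6, 5)}; count = 6.

For each of the 49 pairs (x, y) ∈ F_7², evaluate f(x, y) mod 7. Record the zeros.
  x = 0: [0↦0, 1↦2, 2↦4, 3↦6, 4↦1, 5↦3, 6↦5]  zeros at y ∈ {0}
  x = 1: [0↦4, 1↦5, 2↦6, 3↦0, 4↦1, 5↦2, 6↦3]  zeros at y ∈ {3}
  x = 2: [0↦4, 1↦4, 2↦4, 3↦4, 4↦4, 5↦4, 6↦4]  zeros at y ∈ ∅
  x = 3: [0↦0, 1↦6, 2↦5, 3↦4, 4↦3, 5↦2, 6↦1]  zeros at y ∈ {0}
  x = 4: [0↦6, 1↦4, 2↦2, 3↦0, 4↦5, 5↦3, 6↦1]  zeros at y ∈ {3}
  x = 5: [0↦1, 1↦5, 2↦2, 3↦6, 4↦3, 5↦0, 6↦4]  zeros at y ∈ {5}
  x = 6: [0↦6, 1↦2, 2↦5, 3↦1, 4↦4, 5↦0, 6↦3]  zeros at y ∈ {5}
Collecting zeros: affine points = {(0, 0), (1, 3), (3, 0), (4, 3), (5, 5), (6, 5)}.
Total count |C(F_7)_aff| = 6.


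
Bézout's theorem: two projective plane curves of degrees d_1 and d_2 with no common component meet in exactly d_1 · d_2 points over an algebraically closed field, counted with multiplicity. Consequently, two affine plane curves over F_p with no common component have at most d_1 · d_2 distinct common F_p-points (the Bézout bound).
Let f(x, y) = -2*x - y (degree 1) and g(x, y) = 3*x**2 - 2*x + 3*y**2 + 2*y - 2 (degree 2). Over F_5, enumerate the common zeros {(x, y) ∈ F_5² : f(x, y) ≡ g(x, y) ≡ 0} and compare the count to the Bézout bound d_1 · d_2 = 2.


Common zeros: {(3, 4)}; count = 1; Bézout bound = 2.

deg(f) = 1, deg(g) = 2, so Bézout bound = 2.
Scan x ∈ F_5. For each x, list the y ∈ F_5 with f(x, y) ≡ 0 and those with g(x, y) ≡ 0 (mod 5); the common zeros in that column are the intersection.
  x = 0: f ≡ 0 at y ∈ {0}; g ≡ 0 at y ∈ ∅; common: ∅.
  x = 1: f ≡ 0 at y ∈ {3}; g ≡ 0 at y ∈ {2, 4}; common: ∅.
  x = 2: f ≡ 0 at y ∈ {1}; g ≡ 0 at y ∈ ∅; common: ∅.
  x = 3: f ≡ 0 at y ∈ {4}; g ≡ 0 at y ∈ {2, 4}; common: {4}.
  x = 4: f ≡ 0 at y ∈ {2}; g ≡ 0 at y ∈ ∅; common: ∅.
Collecting: common zeros = {(3, 4)}, so the count is 1.
Comparison with the Bézout bound: 1 ≤ 2 = deg(f)·deg(g), as expected for curves with no common component (the affine F_5-count falls short of the bound because intersections may lie at infinity, over extension fields, or carry multiplicity).


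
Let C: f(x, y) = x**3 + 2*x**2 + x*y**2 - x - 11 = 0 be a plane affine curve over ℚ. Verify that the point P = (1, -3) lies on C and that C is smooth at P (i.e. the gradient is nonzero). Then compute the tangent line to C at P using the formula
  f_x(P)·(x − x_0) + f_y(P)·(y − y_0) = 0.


Tangent line at P: 15*x - 6*y - 33 = 0.

Step 1: f(1, -3) = 0, so P lies on C.
Step 2: partial derivatives
  f_x(x, y) = 3*x**2 + 4*x + y**2 - 1, f_y(x, y) = 2*x*y.
  f_x(P) = 15, f_y(P) = -6 (gradient nonzero, so P is smooth).
Step 3: tangent line at P: 15·(x − 1) + -6·(y − -3) = 0.
Expanding: 15*x - 6*y - 33 = 0.


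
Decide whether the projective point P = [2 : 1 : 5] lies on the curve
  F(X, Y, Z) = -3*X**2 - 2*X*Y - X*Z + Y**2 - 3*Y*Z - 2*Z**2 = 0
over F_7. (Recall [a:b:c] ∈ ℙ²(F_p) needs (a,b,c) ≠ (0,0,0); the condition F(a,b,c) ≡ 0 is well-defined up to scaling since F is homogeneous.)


F(2,1,5) ≡ 1 (mod 7); P is NOT on the curve.

Evaluate F(2, 1, 5) term-by-term (mod 7).
  -3*X**2 ↦ -3·4·1·1 = -12
  -2*X*Y ↦ -2·2·1·1 = -4
  -X*Z ↦ -1·2·1·5 = -10
  Y**2 ↦ 1·1·1·1 = 1
  -3*Y*Z ↦ -3·1·1·5 = -15
  -2*Z**2 ↦ -2·1·1·25 = -50
Sum: F(2, 1, 5) = (-12) + (-4) + (-10) + (1) + (-15) + (-50) = -90.
Reducing mod 7: -90 ≡ 1 (mod 7).
Since F(a, b, c) ≡ 1 ≠ 0 (mod 7), P does NOT lie on the curve.


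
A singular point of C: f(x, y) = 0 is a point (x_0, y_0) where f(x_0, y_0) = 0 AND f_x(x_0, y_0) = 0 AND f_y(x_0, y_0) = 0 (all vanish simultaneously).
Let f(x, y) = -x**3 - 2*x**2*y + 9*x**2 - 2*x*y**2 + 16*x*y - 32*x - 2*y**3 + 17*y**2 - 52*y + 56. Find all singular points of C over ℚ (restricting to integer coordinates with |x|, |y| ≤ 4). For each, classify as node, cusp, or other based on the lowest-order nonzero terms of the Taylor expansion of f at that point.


Singular points: {(2, 2)}; classification: node.

Compute partial derivatives:
  f_x = -3*x**2 - 4*x*y + 18*x - 2*y**2 + 16*y - 32.
  f_y = -2*x**2 - 4*x*y + 16*x - 6*y**2 + 34*y - 52.
Scan x_0 ∈ {−4, ..., 4}. For each x_0, f_y(x_0, y) is a polynomial in y; find its integer roots y ∈ {−4, ..., 4}, then test f_x and f at those candidates.
  x = -4: f_y(-4, y) = -6*y**2 + 50*y - 148; no integer root y with |y| ≤ 4.
  x = -3: f_y(-3, y) = -6*y**2 + 46*y - 118; no integer root y with |y| ≤ 4.
  x = -2: f_y(-2, y) = -6*y**2 + 42*y - 92; no integer root y with |y| ≤ 4.
  x = -1: f_y(-1, y) = -6*y**2 + 38*y - 70; no integer root y with |y| ≤ 4.
  x = 0: f_y(0, y) = -6*y**2 + 34*y - 52; no integer root y with |y| ≤ 4.
  x = 1: f_y(1, y) = -6*y**2 + 30*y - 38; no integer root y with |y| ≤ 4.
  x = 2: f_y(2, y) = -6*y**2 + 26*y - 28; vanishes at y ∈ {2}. (2, 2): f_x = 0, f = 0 — SINGULAR.
  x = 3: f_y(3, y) = -6*y**2 + 22*y - 22; no integer root y with |y| ≤ 4.
  x = 4: f_y(4, y) = -6*y**2 + 18*y - 20; no integer root y with |y| ≤ 4.
Only singular point on the grid: (2, 2).
Classify: substitute x = 2 + u, y = 2 + v and expand: f = -u**3 - 2*u**2*v - u**2 - 2*u*v**2 - 2*v**3 + v**2.
No constant or linear terms (consistent with a singular point). Quadratic part: -u**2 + v**2. Cubic part: -u**3 - 2*u**2*v - 2*u*v**2 - 2*v**3.
The quadratic part v**2 - u**2 = (v − u)(v + u) splits into two distinct linear factors, so there are two distinct tangent lines y − 2 = ±(x − 2) — this is a node (ordinary double point).
Classification: node.


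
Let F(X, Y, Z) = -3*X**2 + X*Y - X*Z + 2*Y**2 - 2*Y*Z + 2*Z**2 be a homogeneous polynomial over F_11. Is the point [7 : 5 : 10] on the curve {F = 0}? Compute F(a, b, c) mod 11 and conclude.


F(7,5,10) ≡ 1 (mod 11); P is NOT on the curve.

Evaluate F(7, 5, 10) term-by-term (mod 11).
  -3*X**2 ↦ -3·49·1·1 = -147
  X*Y ↦ 1·7·5·1 = 35
  -X*Z ↦ -1·7·1·10 = -70
  2*Y**2 ↦ 2·1·25·1 = 50
  -2*Y*Z ↦ -2·1·5·10 = -100
  2*Z**2 ↦ 2·1·1·100 = 200
Sum: F(7, 5, 10) = (-147) + (35) + (-70) + (50) + (-100) + (200) = -32.
Reducing mod 11: -32 ≡ 1 (mod 11).
Since F(a, b, c) ≡ 1 ≠ 0 (mod 11), P does NOT lie on the curve.


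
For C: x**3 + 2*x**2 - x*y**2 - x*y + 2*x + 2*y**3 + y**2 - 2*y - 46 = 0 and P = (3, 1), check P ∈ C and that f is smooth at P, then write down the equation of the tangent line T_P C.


Tangent line at P: 39*x - 3*y - 114 = 0.

Step 1: f(3, 1) = 0, so P lies on C.
Step 2: partial derivatives
  f_x(x, y) = 3*x**2 + 4*x - y**2 - y + 2, f_y(x, y) = -2*x*y - x + 6*y**2 + 2*y - 2.
  f_x(P) = 39, f_y(P) = -3 (gradient nonzero, so P is smooth).
Step 3: tangent line at P: 39·(x − 3) + -3·(y − 1) = 0.
Expanding: 39*x - 3*y - 114 = 0.


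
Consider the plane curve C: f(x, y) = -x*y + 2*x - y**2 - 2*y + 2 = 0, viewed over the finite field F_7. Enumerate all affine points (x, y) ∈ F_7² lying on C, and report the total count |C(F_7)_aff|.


Affine F_7-points: {(1, 1), (1, 3), (3, 4), (3, 5), (6, 0), (6, 6)}; count = 6.

For each of the 49 pairs (x, y) ∈ F_7², evaluate f(x, y) mod 7. Record the zeros.
  x = 0: [0↦2, 1↦6, 2↦1, 3↦1, 4↦6, 5↦2, 6↦3]  zeros at y ∈ ∅
  x = 1: [0↦4, 1↦0, 2↦1, 3↦0, 4↦4, 5↦6, 6↦6]  zeros at y ∈ {1, 3}
  x = 2: [0↦6, 1↦1, 2↦1, 3↦6, 4↦2, 5↦3, 6↦2]  zeros at y ∈ ∅
  x = 3: [0↦1, 1↦2, 2↦1, 3↦5, 4↦0, 5↦0, 6↦5]  zeros at y ∈ {4, 5}
  x = 4: [0↦3, 1↦3, 2↦1, 3↦4, 4↦5, 5↦4, 6↦1]  zeros at y ∈ ∅
  x = 5: [0↦5, 1↦4, 2↦1, 3↦3, 4↦3, 5↦1, 6↦4]  zeros at y ∈ ∅
  x = 6: [0↦0, 1↦5, 2↦1, 3↦2, 4↦1, 5↦5, 6↦0]  zeros at y ∈ {0, 6}
Collecting zeros: affine points = {(1, 1), (1, 3), (3, 4), (3, 5), (6, 0), (6, 6)}.
Total count |C(F_7)_aff| = 6.


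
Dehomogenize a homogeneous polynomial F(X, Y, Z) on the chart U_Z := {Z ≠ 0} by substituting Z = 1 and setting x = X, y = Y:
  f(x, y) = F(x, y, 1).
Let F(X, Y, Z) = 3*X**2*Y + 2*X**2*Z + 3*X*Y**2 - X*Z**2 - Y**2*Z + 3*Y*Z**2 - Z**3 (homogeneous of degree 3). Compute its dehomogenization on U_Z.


f(x, y) = 3*x**2*y + 2*x**2 + 3*x*y**2 - x - y**2 + 3*y - 1

On U_Z we set Z = 1. Each monomial c·X^i·Y^j·Z^k in F becomes c·x^i·y^j·1^k = c·x^i·y^j.
Substituting Z = 1: F(X, Y, 1) = 3*x**2*y + 2*x**2 + 3*x*y**2 - x - y**2 + 3*y - 1.
Note: deg(f) ≤ deg(F) = 3; strict inequality happens when F is divisible by Z (lost terms).


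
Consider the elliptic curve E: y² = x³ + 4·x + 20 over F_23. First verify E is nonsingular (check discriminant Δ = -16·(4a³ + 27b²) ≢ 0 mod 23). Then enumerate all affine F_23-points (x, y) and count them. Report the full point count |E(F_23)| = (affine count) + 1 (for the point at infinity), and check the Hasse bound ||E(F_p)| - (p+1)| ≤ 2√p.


Affine points = {(1, 5), (1, 18), (2, 6), (2, 17), (3, 6), (3, 17), (4, 10), (4, 13), (5, 2), (5, 21), (7, 0), (8, 9), (8, 14), (9, 7), (9, 16), (10, 5), (10, 18), (12, 5), (12, 18), (18, 6), (18, 17), (19, 3), (19, 20), (20, 2), (20, 21), (21, 2), (21, 21)}; affine count = 27; |E(F_23)| = 28.

Discriminant check: Δ ∝ 4a³ + 27b² = 4·4³ + 27·20² = 4·64 + 27·400 ≡ 16 (mod 23). Nonzero ⇒ E is nonsingular.
For each x ∈ F_23, compute rhs = x³ + 4·x + 20 mod 23, then count y ∈ F_23 with y² ≡ rhs.
  x = 0: rhs = 20, matching y values: none (0 points).
  x = 1: rhs = 2, matching y values: 5, 18 (2 points).
  x = 2: rhs = 13, matching y values: 6, 17 (2 points).
  x = 3: rhs = 13, matching y values: 6, 17 (2 points).
  x = 4: rhs = 8, matching y values: 10, 13 (2 points).
  x = 5: rhs = 4, matching y values: 2, 21 (2 points).
  x = 6: rhs = 7, matching y values: none (0 points).
  x = 7: rhs = 0, matching y values: 0 (1 points).
  x = 8: rhs = 12, matching y values: 9, 14 (2 points).
  x = 9: rhs = 3, matching y values: 7, 16 (2 points).
  x = 10: rhs = 2, matching y values: 5, 18 (2 points).
  x = 11: rhs = 15, matching y values: none (0 points).
  x = 12: rhs = 2, matching y values: 5, 18 (2 points).
  x = 13: rhs = 15, matching y values: none (0 points).
  x = 14: rhs = 14, matching y values: none (0 points).
  x = 15: rhs = 5, matching y values: none (0 points).
  x = 16: rhs = 17, matching y values: none (0 points).
  x = 17: rhs = 10, matching y values: none (0 points).
  x = 18: rhs = 13, matching y values: 6, 17 (2 points).
  x = 19: rhs = 9, matching y values: 3, 20 (2 points).
  x = 20: rhs = 4, matching y values: 2, 21 (2 points).
  x = 21: rhs = 4, matching y values: 2, 21 (2 points).
  x = 22: rhs = 15, matching y values: none (0 points).
Total affine count: 27.
Full point count |E(F_23)| = 27 + 1 = 28.
Hasse bound: |28 − (23+1)| = |4| = 4 ≤ 2√23 ≈ 9.5917 ✓.


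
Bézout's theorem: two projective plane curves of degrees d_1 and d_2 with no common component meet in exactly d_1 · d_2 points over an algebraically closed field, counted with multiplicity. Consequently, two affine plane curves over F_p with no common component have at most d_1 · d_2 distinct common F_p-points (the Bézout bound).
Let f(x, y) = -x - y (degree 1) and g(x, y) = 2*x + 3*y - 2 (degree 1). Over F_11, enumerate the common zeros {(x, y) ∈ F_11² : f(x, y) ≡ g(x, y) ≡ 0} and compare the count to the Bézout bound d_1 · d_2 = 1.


Common zeros: {(9, 2)}; count = 1; Bézout bound = 1.

deg(f) = 1, deg(g) = 1, so Bézout bound = 1.
Scan x ∈ F_11. For each x, list the y ∈ F_11 with f(x, y) ≡ 0 and those with g(x, y) ≡ 0 (mod 11); the common zeros in that column are the intersection.
  x = 0: f ≡ 0 at y ∈ {0}; g ≡ 0 at y ∈ {8}; common: ∅.
  x = 1: f ≡ 0 at y ∈ {10}; g ≡ 0 at y ∈ {0}; common: ∅.
  x = 2: f ≡ 0 at y ∈ {9}; g ≡ 0 at y ∈ {3}; common: ∅.
  x = 3: f ≡ 0 at y ∈ {8}; g ≡ 0 at y ∈ {6}; common: ∅.
  x = 4: f ≡ 0 at y ∈ {7}; g ≡ 0 at y ∈ {9}; common: ∅.
  x = 5: f ≡ 0 at y ∈ {6}; g ≡ 0 at y ∈ {1}; common: ∅.
  x = 6: f ≡ 0 at y ∈ {5}; g ≡ 0 at y ∈ {4}; common: ∅.
  x = 7: f ≡ 0 at y ∈ {4}; g ≡ 0 at y ∈ {7}; common: ∅.
  x = 8: f ≡ 0 at y ∈ {3}; g ≡ 0 at y ∈ {10}; common: ∅.
  x = 9: f ≡ 0 at y ∈ {2}; g ≡ 0 at y ∈ {2}; common: {2}.
  x = 10: f ≡ 0 at y ∈ {1}; g ≡ 0 at y ∈ {5}; common: ∅.
Collecting: common zeros = {(9, 2)}, so the count is 1.
Comparison with the Bézout bound: 1 ≤ 1 = deg(f)·deg(g), as expected for curves with no common component (the bound is attained).


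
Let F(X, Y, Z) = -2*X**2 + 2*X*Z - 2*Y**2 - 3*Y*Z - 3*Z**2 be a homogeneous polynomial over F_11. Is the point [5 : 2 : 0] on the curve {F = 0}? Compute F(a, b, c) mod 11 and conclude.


F(5,2,0) ≡ 8 (mod 11); P is NOT on the curve.

Evaluate F(5, 2, 0) term-by-term (mod 11).
  -2*X**2 ↦ -2·25·1·1 = -50
  2*X*Z ↦ 2·5·1·0 = 0
  -2*Y**2 ↦ -2·1·4·1 = -8
  -3*Y*Z ↦ -3·1·2·0 = 0
  -3*Z**2 ↦ -3·1·1·0 = 0
Sum: F(5, 2, 0) = (-50) + (0) + (-8) + (0) + (0) = -58.
Reducing mod 11: -58 ≡ 8 (mod 11).
Since F(a, b, c) ≡ 8 ≠ 0 (mod 11), P does NOT lie on the curve.


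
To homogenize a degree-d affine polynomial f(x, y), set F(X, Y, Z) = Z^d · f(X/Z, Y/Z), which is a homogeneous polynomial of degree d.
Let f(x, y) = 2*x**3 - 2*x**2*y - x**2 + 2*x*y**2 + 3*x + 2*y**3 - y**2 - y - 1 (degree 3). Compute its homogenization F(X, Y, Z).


F(X, Y, Z) = 2*X**3 - 2*X**2*Y - X**2*Z + 2*X*Y**2 + 3*X*Z**2 + 2*Y**3 - Y**2*Z - Y*Z**2 - Z**3

deg(f) = 3.
Substitute x = X/Z, y = Y/Z into f, then multiply by Z^3.
  monomial 2·x^3·y^0 ↦ 2·X^3·Y^0·Z^0.
  monomial -2·x^2·y^1 ↦ -2·X^2·Y^1·Z^0.
  monomial -1·x^2·y^0 ↦ -1·X^2·Y^0·Z^1.
  monomial 2·x^1·y^2 ↦ 2·X^1·Y^2·Z^0.
  monomial 3·x^1·y^0 ↦ 3·X^1·Y^0·Z^2.
  monomial 2·x^0·y^3 ↦ 2·X^0·Y^3·Z^0.
  monomial -1·x^0·y^2 ↦ -1·X^0·Y^2·Z^1.
  monomial -1·x^0·y^1 ↦ -1·X^0·Y^1·Z^2.
  monomial -1·x^0·y^0 ↦ -1·X^0·Y^0·Z^3.
Collecting: F(X, Y, Z) = 2*X**3 - 2*X**2*Y - X**2*Z + 2*X*Y**2 + 3*X*Z**2 + 2*Y**3 - Y**2*Z - Y*Z**2 - Z**3.


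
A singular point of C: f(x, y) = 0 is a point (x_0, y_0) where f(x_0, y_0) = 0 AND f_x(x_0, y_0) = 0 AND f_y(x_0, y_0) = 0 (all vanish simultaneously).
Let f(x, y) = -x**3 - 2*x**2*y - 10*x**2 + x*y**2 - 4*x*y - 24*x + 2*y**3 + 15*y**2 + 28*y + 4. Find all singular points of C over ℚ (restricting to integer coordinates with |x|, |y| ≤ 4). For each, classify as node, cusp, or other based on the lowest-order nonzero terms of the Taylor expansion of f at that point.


Singular points: {(-2, -2)}; classification: cusp.

Compute partial derivatives:
  f_x = -3*x**2 - 4*x*y - 20*x + y**2 - 4*y - 24.
  f_y = -2*x**2 + 2*x*y - 4*x + 6*y**2 + 30*y + 28.
Scan x_0 ∈ {−4, ..., 4}. For each x_0, f_y(x_0, y) is a polynomial in y; find its integer roots y ∈ {−4, ..., 4}, then test f_x and f at those candidates.
  x = -4: f_y(-4, y) = 6*y**2 + 22*y + 12; vanishes at y ∈ {-3}. (-4, -3): f_x = -19 ≠ 0.
  x = -3: f_y(-3, y) = 6*y**2 + 24*y + 22; no integer root y with |y| ≤ 4.
  x = -2: f_y(-2, y) = 6*y**2 + 26*y + 28; vanishes at y ∈ {-2}. (-2, -2): f_x = 0, f = 0 — SINGULAR.
  x = -1: f_y(-1, y) = 6*y**2 + 28*y + 30; vanishes at y ∈ {-3}. (-1, -3): f_x = 2 ≠ 0.
  x = 0: f_y(0, y) = 6*y**2 + 30*y + 28; no integer root y with |y| ≤ 4.
  x = 1: f_y(1, y) = 6*y**2 + 32*y + 22; no integer root y with |y| ≤ 4.
  x = 2: f_y(2, y) = 6*y**2 + 34*y + 12; no integer root y with |y| ≤ 4.
  x = 3: f_y(3, y) = 6*y**2 + 36*y - 2; no integer root y with |y| ≤ 4.
  x = 4: f_y(4, y) = 6*y**2 + 38*y - 20; no integer root y with |y| ≤ 4.
Only singular point on the grid: (-2, -2).
Classify: substitute x = -2 + u, y = -2 + v and expand: f = -u**3 - 2*u**2*v + u*v**2 + 2*v**3 + v**2.
No constant or linear terms (consistent with a singular point). Quadratic part: v**2. Cubic part: -u**3 - 2*u**2*v + u*v**2 + 2*v**3.
The quadratic part v**2 is a perfect square, so there is a single (double) tangent line v = 0, i.e. y = -2. Restricting the cubic part to that line (v = 0) leaves -u**3 ≠ 0, so f is not divisible by v and the branch is v² ≈ u**3 to lowest order — this is a cusp.
Classification: cusp.


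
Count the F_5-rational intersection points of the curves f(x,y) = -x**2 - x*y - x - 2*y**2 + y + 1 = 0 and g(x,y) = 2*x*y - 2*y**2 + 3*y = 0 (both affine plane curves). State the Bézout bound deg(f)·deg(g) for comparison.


Common zeros: {(2, 0)}; count = 1; Bézout bound = 4.

deg(f) = 2, deg(g) = 2, so Bézout bound = 4.
Scan x ∈ F_5. For each x, list the y ∈ F_5 with f(x, y) ≡ 0 and those with g(x, y) ≡ 0 (mod 5); the common zeros in that column are the intersection.
  x = 0: f ≡ 0 at y ∈ {1, 2}; g ≡ 0 at y ∈ {0, 4}; common: ∅.
  x = 1: f ≡ 0 at y ∈ ∅; g ≡ 0 at y ∈ {0}; common: ∅.
  x = 2: f ≡ 0 at y ∈ {0, 2}; g ≡ 0 at y ∈ {0, 1}; common: {0}.
  x = 3: f ≡ 0 at y ∈ {1, 3}; g ≡ 0 at y ∈ {0, 2}; common: ∅.
  x = 4: f ≡ 0 at y ∈ ∅; g ≡ 0 at y ∈ {0, 3}; common: ∅.
Collecting: common zeros = {(2, 0)}, so the count is 1.
Comparison with the Bézout bound: 1 ≤ 4 = deg(f)·deg(g), as expected for curves with no common component (the affine F_5-count falls short of the bound because intersections may lie at infinity, over extension fields, or carry multiplicity).


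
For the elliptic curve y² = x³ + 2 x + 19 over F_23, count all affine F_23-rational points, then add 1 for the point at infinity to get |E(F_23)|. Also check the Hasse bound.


Affine points = {(2, 10), (2, 13), (3, 11), (3, 12), (5, 4), (5, 19), (7, 10), (7, 13), (8, 8), (8, 15), (10, 2), (10, 21), (12, 0), (14, 10), (14, 13), (19, 4), (19, 19), (20, 3), (20, 20), (22, 4), (22, 19)}; affine count = 21; |E(F_23)| = 22.

Discriminant check: Δ ∝ 4a³ + 27b² = 4·2³ + 27·19² = 4·8 + 27·361 ≡ 4 (mod 23). Nonzero ⇒ E is nonsingular.
For each x ∈ F_23, compute rhs = x³ + 2·x + 19 mod 23, then count y ∈ F_23 with y² ≡ rhs.
  x = 0: rhs = 19, matching y values: none (0 points).
  x = 1: rhs = 22, matching y values: none (0 points).
  x = 2: rhs = 8, matching y values: 10, 13 (2 points).
  x = 3: rhs = 6, matching y values: 11, 12 (2 points).
  x = 4: rhs = 22, matching y values: none (0 points).
  x = 5: rhs = 16, matching y values: 4, 19 (2 points).
  x = 6: rhs = 17, matching y values: none (0 points).
  x = 7: rhs = 8, matching y values: 10, 13 (2 points).
  x = 8: rhs = 18, matching y values: 8, 15 (2 points).
  x = 9: rhs = 7, matching y values: none (0 points).
  x = 10: rhs = 4, matching y values: 2, 21 (2 points).
  x = 11: rhs = 15, matching y values: none (0 points).
  x = 12: rhs = 0, matching y values: 0 (1 points).
  x = 13: rhs = 11, matching y values: none (0 points).
  x = 14: rhs = 8, matching y values: 10, 13 (2 points).
  x = 15: rhs = 20, matching y values: none (0 points).
  x = 16: rhs = 7, matching y values: none (0 points).
  x = 17: rhs = 21, matching y values: none (0 points).
  x = 18: rhs = 22, matching y values: none (0 points).
  x = 19: rhs = 16, matching y values: 4, 19 (2 points).
  x = 20: rhs = 9, matching y values: 3, 20 (2 points).
  x = 21: rhs = 7, matching y values: none (0 points).
  x = 22: rhs = 16, matching y values: 4, 19 (2 points).
Total affine count: 21.
Full point count |E(F_23)| = 21 + 1 = 22.
Hasse bound: |22 − (23+1)| = |-2| = 2 ≤ 2√23 ≈ 9.5917 ✓.


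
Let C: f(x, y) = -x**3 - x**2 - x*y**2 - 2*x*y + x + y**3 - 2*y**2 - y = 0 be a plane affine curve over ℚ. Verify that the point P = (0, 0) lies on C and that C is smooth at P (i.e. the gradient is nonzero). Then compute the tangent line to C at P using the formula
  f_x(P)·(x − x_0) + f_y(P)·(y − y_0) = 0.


Tangent line at P: x - y = 0.

Step 1: f(0, 0) = 0, so P lies on C.
Step 2: partial derivatives
  f_x(x, y) = -3*x**2 - 2*x - y**2 - 2*y + 1, f_y(x, y) = -2*x*y - 2*x + 3*y**2 - 4*y - 1.
  f_x(P) = 1, f_y(P) = -1 (gradient nonzero, so P is smooth).
Step 3: tangent line at P: 1·(x − 0) + -1·(y − 0) = 0.
Expanding: x - y = 0.


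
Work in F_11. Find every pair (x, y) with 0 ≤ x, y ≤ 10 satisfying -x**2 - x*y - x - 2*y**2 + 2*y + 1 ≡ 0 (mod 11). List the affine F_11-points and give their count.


Affine F_11-points: {(0, 3), (0, 9), (1, 8), (1, 9), (2, 5), (2, 6), (3, 0), (3, 5), (7, 0), (7, 3)}; count = 10.

For each of the 121 pairs (x, y) ∈ F_11², evaluate f(x, y) mod 11. Record the zeros.
  x = 0: [0↦1, 1↦1, 2↦8, 3↦0, 4↦10, 5↦5, 6↦7, 7↦5, 8↦10, 9↦0, 10↦8]  zeros at y ∈ {3, 9}
  x = 1: [0↦10, 1↦9, 2↦4, 3↦6, 4↦4, 5↦9, 6↦10, 7↦7, 8↦0, 9↦0, 10↦7]  zeros at y ∈ {8, 9}
  x = 2: [0↦6, 1↦4, 2↦9, 3↦10, 4↦7, 5↦0, 6↦0, 7↦7, 8↦10, 9↦9, 10↦4]  zeros at y ∈ {5, 6}
  x = 3: [0↦0, 1↦8, 2↦1, 3↦1, 4↦8, 5↦0, 6↦10, 7↦5, 8↦7, 9↦5, 10↦10]  zeros at y ∈ {0, 5}
  x = 4: [0↦3, 1↦10, 2↦2, 3↦1, 4↦7, 5↦9, 6↦7, 7↦1, 8↦2, 9↦10, 10↦3]  zeros at y ∈ ∅
  x = 5: [0↦4, 1↦10, 2↦1, 3↦10, 4↦4, 5↦5, 6↦2, 7↦6, 8↦6, 9↦2, 10↦5]  zeros at y ∈ ∅
  x = 6: [0↦3, 1↦8, 2↦9, 3↦6, 4↦10, 5↦10, 6↦6, 7↦9, 8↦8, 9↦3, 10↦5]  zeros at y ∈ ∅
  x = 7: [0↦0, 1↦4, 2↦4, 3↦0, 4↦3, 5↦2, 6↦8, 7↦10, 8↦8, 9↦2, 10↦3]  zeros at y ∈ {0, 3}
  x = 8: [0↦6, 1↦9, 2↦8, 3↦3, 4↦5, 5↦3, 6↦8, 7↦9, 8↦6, 9↦10, 10↦10]  zeros at y ∈ ∅
  x = 9: [0↦10, 1↦1, 2↦10, 3↦4, 4↦5, 5↦2, 6↦6, 7↦6, 8↦2, 9↦5, 10↦4]  zeros at y ∈ ∅
  x = 10: [0↦1, 1↦2, 2↦10, 3↦3, 4↦3, 5↦10, 6↦2, 7↦1, 8↦7, 9↦9, 10↦7]  zeros at y ∈ ∅
Collecting zeros: affine points = {(0, 3), (0, 9), (1, 8), (1, 9), (2, 5), (2, 6), (3, 0), (3, 5), (7, 0), (7, 3)}.
Total count |C(F_11)_aff| = 10.
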